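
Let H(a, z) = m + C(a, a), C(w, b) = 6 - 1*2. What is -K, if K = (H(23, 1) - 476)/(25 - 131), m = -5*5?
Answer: -497/106 ≈ -4.6887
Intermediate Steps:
C(w, b) = 4 (C(w, b) = 6 - 2 = 4)
m = -25
H(a, z) = -21 (H(a, z) = -25 + 4 = -21)
K = 497/106 (K = (-21 - 476)/(25 - 131) = -497/(-106) = -497*(-1/106) = 497/106 ≈ 4.6887)
-K = -1*497/106 = -497/106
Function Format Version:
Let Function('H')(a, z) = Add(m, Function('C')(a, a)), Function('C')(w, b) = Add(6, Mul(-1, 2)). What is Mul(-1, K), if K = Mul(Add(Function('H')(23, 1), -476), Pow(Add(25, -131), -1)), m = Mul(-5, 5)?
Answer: Rational(-497, 106) ≈ -4.6887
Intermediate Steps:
Function('C')(w, b) = 4 (Function('C')(w, b) = Add(6, -2) = 4)
m = -25
Function('H')(a, z) = -21 (Function('H')(a, z) = Add(-25, 4) = -21)
K = Rational(497, 106) (K = Mul(Add(-21, -476), Pow(Add(25, -131), -1)) = Mul(-497, Pow(-106, -1)) = Mul(-497, Rational(-1, 106)) = Rational(497, 106) ≈ 4.6887)
Mul(-1, K) = Mul(-1, Rational(497, 106)) = Rational(-497, 106)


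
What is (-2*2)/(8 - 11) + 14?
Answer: 46/3 ≈ 15.333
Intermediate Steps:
(-2*2)/(8 - 11) + 14 = -4/(-3) + 14 = -1/3*(-4) + 14 = 4/3 + 14 = 46/3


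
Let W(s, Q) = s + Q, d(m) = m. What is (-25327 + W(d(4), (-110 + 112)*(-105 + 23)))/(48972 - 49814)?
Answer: 25487/842 ≈ 30.270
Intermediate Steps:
W(s, Q) = Q + s
(-25327 + W(d(4), (-110 + 112)*(-105 + 23)))/(48972 - 49814) = (-25327 + ((-110 + 112)*(-105 + 23) + 4))/(48972 - 49814) = (-25327 + (2*(-82) + 4))/(-842) = (-25327 + (-164 + 4))*(-1/842) = (-25327 - 160)*(-1/842) = -25487*(-1/842) = 25487/842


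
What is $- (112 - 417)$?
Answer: $305$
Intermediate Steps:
$- (112 - 417) = \left(-1\right) \left(-305\right) = 305$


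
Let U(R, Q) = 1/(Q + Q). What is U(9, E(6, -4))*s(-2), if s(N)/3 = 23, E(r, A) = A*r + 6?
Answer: -23/12 ≈ -1.9167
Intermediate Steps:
E(r, A) = 6 + A*r
s(N) = 69 (s(N) = 3*23 = 69)
U(R, Q) = 1/(2*Q)
U(9, E(6, -4))*s(-2) = (1/(2*(6 - 4*6)))*69 = (1/(2*(6 - 24)))*69 = ((½)/(-18))*69 = ((½)*(-1/18))*69 = -1/36*69 = -23/12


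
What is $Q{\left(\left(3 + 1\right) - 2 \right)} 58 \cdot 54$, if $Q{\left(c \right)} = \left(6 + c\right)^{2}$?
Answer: $200448$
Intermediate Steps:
$Q{\left(\left(3 + 1\right) - 2 \right)} 58 \cdot 54 = \left(6 + \left(\left(3 + 1\right) - 2\right)\right)^{2} \cdot 58 \cdot 54 = \left(6 + \left(4 - 2\right)\right)^{2} \cdot 58 \cdot 54 = \left(6 + 2\right)^{2} \cdot 58 \cdot 54 = 8^{2} \cdot 58 \cdot 54 = 64 \cdot 58 \cdot 54 = 3712 \cdot 54 = 200448$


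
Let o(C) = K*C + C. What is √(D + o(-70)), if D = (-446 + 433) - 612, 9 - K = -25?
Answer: 5*I*√123 ≈ 55.453*I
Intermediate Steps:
K = 34 (K = 9 - 1*(-25) = 9 + 25 = 34)
o(C) = 35*C (o(C) = 34*C + C = 35*C)
D = -625 (D = -13 - 612 = -625)
√(D + o(-70)) = √(-625 + 35*(-70)) = √(-625 - 2450) = √(-3075) = 5*I*√123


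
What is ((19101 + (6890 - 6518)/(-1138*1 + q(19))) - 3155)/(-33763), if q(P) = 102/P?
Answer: -85787713/181644940 ≈ -0.47228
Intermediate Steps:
((19101 + (6890 - 6518)/(-1138*1 + q(19))) - 3155)/(-33763) = ((19101 + (6890 - 6518)/(-1138*1 + 102/19)) - 3155)/(-33763) = ((19101 + 372/(-1138 + 102*(1/19))) - 3155)*(-1/33763) = ((19101 + 372/(-1138 + 102/19)) - 3155)*(-1/33763) = ((19101 + 372/(-21520/19)) - 3155)*(-1/33763) = ((19101 + 372*(-19/21520)) - 3155)*(-1/33763) = ((19101 - 1767/5380) - 3155)*(-1/33763) = (102761613/5380 - 3155)*(-1/33763) = (85787713/5380)*(-1/33763) = -85787713/181644940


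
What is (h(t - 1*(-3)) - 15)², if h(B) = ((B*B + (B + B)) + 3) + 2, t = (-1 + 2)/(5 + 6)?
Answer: 481636/14641 ≈ 32.896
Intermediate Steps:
t = 1/11 ≈ 0.090909
h(B) = 5 + B² + 2*B (h(B) = ((B² + 2*B) + 3) + 2 = (3 + B² + 2*B) + 2 = 5 + B² + 2*B)
(h(t - 1*(-3)) - 15)² = ((5 + (1/11 - 1*(-3))² + 2*(1/11 - 1*(-3))) - 15)² = ((5 + (1/11 + 3)² + 2*(1/11 + 3)) - 15)² = ((5 + (34/11)² + 2*(34/11)) - 15)² = ((5 + 1156/121 + 68/11) - 15)² = (2509/121 - 15)² = (694/121)² = 481636/14641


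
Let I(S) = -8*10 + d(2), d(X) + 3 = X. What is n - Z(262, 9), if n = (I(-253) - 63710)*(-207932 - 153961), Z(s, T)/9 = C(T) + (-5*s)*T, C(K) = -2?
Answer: 23085622491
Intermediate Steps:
d(X) = -3 + X
Z(s, T) = -18 - 45*T*s (Z(s, T) = 9*(-2 + (-5*s)*T) = 9*(-2 - 5*T*s) = -18 - 45*T*s)
I(S) = -81 (I(S) = -8*10 + (-3 + 2) = -80 - 1 = -81)
n = 23085516363 (n = (-81 - 63710)*(-207932 - 153961) = -63791*(-361893) = 23085516363)
n - Z(262, 9) = 23085516363 - (-18 - 45*9*262) = 23085516363 - (-18 - 106110) = 23085516363 - 1*(-106128) = 23085516363 + 106128 = 23085622491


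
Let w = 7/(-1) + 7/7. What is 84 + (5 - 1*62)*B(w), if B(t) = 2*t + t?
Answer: 1110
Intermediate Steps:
w = -6 (w = 7*(-1) + 7*(⅐) = -7 + 1 = -6)
B(t) = 3*t
84 + (5 - 1*62)*B(w) = 84 + (5 - 1*62)*(3*(-6)) = 84 + (5 - 62)*(-18) = 84 - 57*(-18) = 84 + 1026 = 1110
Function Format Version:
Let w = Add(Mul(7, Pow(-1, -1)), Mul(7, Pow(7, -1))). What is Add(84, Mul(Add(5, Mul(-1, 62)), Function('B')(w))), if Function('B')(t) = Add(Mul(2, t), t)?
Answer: 1110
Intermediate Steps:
w = -6 (w = Add(Mul(7, -1), Mul(7, Rational(1, 7))) = Add(-7, 1) = -6)
Function('B')(t) = Mul(3, t)
Add(84, Mul(Add(5, Mul(-1, 62)), Function('B')(w))) = Add(84, Mul(Add(5, Mul(-1, 62)), Mul(3, -6))) = Add(84, Mul(Add(5, -62), -18)) = Add(84, Mul(-57, -18)) = Add(84, 1026) = 1110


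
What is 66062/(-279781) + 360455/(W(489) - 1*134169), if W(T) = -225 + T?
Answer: -21938898493/7492814961 ≈ -2.9280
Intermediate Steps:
66062/(-279781) + 360455/(W(489) - 1*134169) = 66062/(-279781) + 360455/((-225 + 489) - 1*134169) = 66062*(-1/279781) + 360455/(264 - 134169) = -66062/279781 + 360455/(-133905) = -66062/279781 + 360455*(-1/133905) = -66062/279781 - 72091/26781 = -21938898493/7492814961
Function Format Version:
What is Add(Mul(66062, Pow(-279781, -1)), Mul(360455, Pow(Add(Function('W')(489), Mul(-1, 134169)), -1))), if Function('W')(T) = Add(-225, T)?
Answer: Rational(-21938898493, 7492814961) ≈ -2.9280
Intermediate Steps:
Add(Mul(66062, Pow(-279781, -1)), Mul(360455, Pow(Add(Function('W')(489), Mul(-1, 134169)), -1))) = Add(Mul(66062, Pow(-279781, -1)), Mul(360455, Pow(Add(Add(-225, 489), Mul(-1, 134169)), -1))) = Add(Mul(66062, Rational(-1, 279781)), Mul(360455, Pow(Add(264, -134169), -1))) = Add(Rational(-66062, 279781), Mul(360455, Pow(-133905, -1))) = Add(Rational(-66062, 279781), Mul(360455, Rational(-1, 133905))) = Add(Rational(-66062, 279781), Rational(-72091, 26781)) = Rational(-21938898493, 7492814961)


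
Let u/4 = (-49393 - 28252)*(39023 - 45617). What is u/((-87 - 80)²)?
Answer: 2047964520/27889 ≈ 73433.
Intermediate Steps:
u = 2047964520 (u = 4*((-49393 - 28252)*(39023 - 45617)) = 4*(-77645*(-6594)) = 4*511991130 = 2047964520)
u/((-87 - 80)²) = 2047964520/((-87 - 80)²) = 2047964520/((-167)²) = 2047964520/27889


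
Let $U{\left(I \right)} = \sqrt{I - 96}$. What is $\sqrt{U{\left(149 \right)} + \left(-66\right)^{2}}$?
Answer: $\sqrt{4356 + \sqrt{53}} \approx 66.055$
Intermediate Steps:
$U{\left(I \right)} = \sqrt{-96 + I}$
$\sqrt{U{\left(149 \right)} + \left(-66\right)^{2}} = \sqrt{\sqrt{-96 + 149} + \left(-66\right)^{2}} = \sqrt{\sqrt{53} + 4356} = \sqrt{4356 + \sqrt{53}}$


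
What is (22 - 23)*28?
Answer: -28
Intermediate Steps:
(22 - 23)*28 = -1*28 = -28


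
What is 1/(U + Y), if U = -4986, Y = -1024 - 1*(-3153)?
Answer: -1/2857 ≈ -0.00035002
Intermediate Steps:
Y = 2129 (Y = -1024 + 3153 = 2129)
1/(U + Y) = 1/(-4986 + 2129) = 1/(-2857) = -1/2857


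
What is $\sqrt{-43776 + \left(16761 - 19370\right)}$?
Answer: $i \sqrt{46385} \approx 215.37 i$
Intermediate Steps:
$\sqrt{-43776 + \left(16761 - 19370\right)} = \sqrt{-43776 - 2609} = \sqrt{-46385} = i \sqrt{46385}$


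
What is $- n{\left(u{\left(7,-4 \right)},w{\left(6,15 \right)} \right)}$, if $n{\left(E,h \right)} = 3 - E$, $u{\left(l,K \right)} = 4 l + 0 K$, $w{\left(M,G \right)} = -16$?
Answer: $25$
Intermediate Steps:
$u{\left(l,K \right)} = 4 l$ ($u{\left(l,K \right)} = 4 l + 0 = 4 l$)
$- n{\left(u{\left(7,-4 \right)},w{\left(6,15 \right)} \right)} = - (3 - 4 \cdot 7) = - (3 - 28) = \left(-1\right) \left(-25\right) = 25$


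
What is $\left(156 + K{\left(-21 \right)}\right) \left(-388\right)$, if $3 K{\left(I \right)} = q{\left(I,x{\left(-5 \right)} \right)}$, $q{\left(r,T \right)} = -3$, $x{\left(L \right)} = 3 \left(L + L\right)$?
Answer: $-60140$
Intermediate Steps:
$x{\left(L \right)} = 6 L$ ($x{\left(L \right)} = 3 \cdot 2 L = 6 L$)
$K{\left(I \right)} = -1$ ($K{\left(I \right)} = \frac{1}{3} \left(-3\right) = -1$)
$\left(156 + K{\left(-21 \right)}\right) \left(-388\right) = \left(156 - 1\right) \left(-388\right) = 155 \left(-388\right) = -60140$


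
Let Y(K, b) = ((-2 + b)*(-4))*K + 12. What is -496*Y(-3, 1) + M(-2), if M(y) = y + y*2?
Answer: -6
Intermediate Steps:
Y(K, b) = 12 + K*(8 - 4*b) (Y(K, b) = (8 - 4*b)*K + 12 = K*(8 - 4*b) + 12 = 12 + K*(8 - 4*b))
M(y) = 3*y (M(y) = y + 2*y = 3*y)
-496*Y(-3, 1) + M(-2) = -496*(12 + 8*(-3) - 4*(-3)*1) + 3*(-2) = -496*(12 - 24 + 12) - 6 = -496*0 - 6 = 0 - 6 = -6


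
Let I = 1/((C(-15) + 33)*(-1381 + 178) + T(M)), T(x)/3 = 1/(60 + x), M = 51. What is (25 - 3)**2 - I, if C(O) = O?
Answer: 387779385/801197 ≈ 484.00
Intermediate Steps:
T(x) = 3/(60 + x)
I = -37/801197 (I = 1/((-15 + 33)*(-1381 + 178) + 3/(60 + 51)) = 1/(18*(-1203) + 3/111) = 1/(-21654 + 3*(1/111)) = 1/(-21654 + 1/37) = 1/(-801197/37) = -37/801197 ≈ -4.6181e-5)
(25 - 3)**2 - I = (25 - 3)**2 - 1*(-37/801197) = 22**2 + 37/801197 = 484 + 37/801197 = 387779385/801197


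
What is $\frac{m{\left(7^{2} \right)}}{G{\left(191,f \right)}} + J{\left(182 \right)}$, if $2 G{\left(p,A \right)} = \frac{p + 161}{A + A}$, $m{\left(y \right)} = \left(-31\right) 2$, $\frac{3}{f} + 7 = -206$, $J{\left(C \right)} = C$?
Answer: $\frac{568599}{3124} \approx 182.01$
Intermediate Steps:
$f = - \frac{1}{71}$ ($f = \frac{3}{-7 - 206} = \frac{3}{-213} = 3 \left(- \frac{1}{213}\right) = - \frac{1}{71} \approx -0.014085$)
$m{\left(y \right)} = -62$
$G{\left(p,A \right)} = \frac{161 + p}{4 A}$ ($G{\left(p,A \right)} = \frac{\left(p + 161\right) \frac{1}{A + A}}{2} = \frac{\left(161 + p\right) \frac{1}{2 A}}{2} = \frac{\frac{1}{2} \frac{1}{A} \left(161 + p\right)}{2} = \frac{161 + p}{4 A}$)
$\frac{m{\left(7^{2} \right)}}{G{\left(191,f \right)}} + J{\left(182 \right)} = - \frac{62}{\frac{1}{4} \frac{1}{- \frac{1}{71}} \left(161 + 191\right)} + 182 = - \frac{62}{\frac{1}{4} \left(-71\right) 352} + 182 = - \frac{62}{-6248} + 182 = \left(-62\right) \left(- \frac{1}{6248}\right) + 182 = \frac{31}{3124} + 182 = \frac{568599}{3124}$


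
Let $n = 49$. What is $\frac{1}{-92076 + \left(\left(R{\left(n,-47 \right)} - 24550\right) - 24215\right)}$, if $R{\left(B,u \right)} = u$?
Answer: $- \frac{1}{140888} \approx -7.0978 \cdot 10^{-6}$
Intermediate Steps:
$\frac{1}{-92076 + \left(\left(R{\left(n,-47 \right)} - 24550\right) - 24215\right)} = \frac{1}{-92076 - 48812} = \frac{1}{-140888} = - \frac{1}{140888}$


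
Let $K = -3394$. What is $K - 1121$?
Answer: $-4515$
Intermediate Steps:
$K - 1121 = -3394 - 1121 = -4515$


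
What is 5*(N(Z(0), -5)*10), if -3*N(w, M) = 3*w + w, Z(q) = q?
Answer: 0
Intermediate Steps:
N(w, M) = -4*w/3 (N(w, M) = -(3*w + w)/3 = -4*w/3)
5*(N(Z(0), -5)*10) = 5*(-4/3*0*10) = 5*(0*10) = 5*0 = 0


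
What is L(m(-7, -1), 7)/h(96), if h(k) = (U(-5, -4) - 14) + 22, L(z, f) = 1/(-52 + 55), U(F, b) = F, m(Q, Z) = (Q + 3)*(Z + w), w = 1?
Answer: ⅑ ≈ 0.11111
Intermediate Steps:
m(Q, Z) = (1 + Z)*(3 + Q) (m(Q, Z) = (Q + 3)*(Z + 1) = (3 + Q)*(1 + Z) = (1 + Z)*(3 + Q))
L(z, f) = ⅓ (L(z, f) = 1/3 = ⅓)
h(k) = 3 (h(k) = (-5 - 14) + 22 = -19 + 22 = 3)
L(m(-7, -1), 7)/h(96) = (⅓)/3 = (⅓)*(⅓) = ⅑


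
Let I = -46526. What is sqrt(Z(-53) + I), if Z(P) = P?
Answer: I*sqrt(46579) ≈ 215.82*I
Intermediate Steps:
sqrt(Z(-53) + I) = sqrt(-53 - 46526) = sqrt(-46579) = I*sqrt(46579)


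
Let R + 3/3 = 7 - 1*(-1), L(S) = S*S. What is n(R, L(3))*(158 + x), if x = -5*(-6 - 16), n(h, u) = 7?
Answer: 1876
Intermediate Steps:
L(S) = S²
R = 7 (R = -1 + (7 - 1*(-1)) = -1 + (7 + 1) = -1 + 8 = 7)
x = 110 (x = -5*(-22) = 110)
n(R, L(3))*(158 + x) = 7*(158 + 110) = 7*268 = 1876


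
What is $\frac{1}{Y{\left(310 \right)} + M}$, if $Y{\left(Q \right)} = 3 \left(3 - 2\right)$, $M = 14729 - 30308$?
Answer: $- \frac{1}{15576} \approx -6.4201 \cdot 10^{-5}$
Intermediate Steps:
$M = -15579$
$Y{\left(Q \right)} = 3$ ($Y{\left(Q \right)} = 3 \cdot 1 = 3$)
$\frac{1}{Y{\left(310 \right)} + M} = \frac{1}{3 - 15579} = \frac{1}{-15576} = - \frac{1}{15576}$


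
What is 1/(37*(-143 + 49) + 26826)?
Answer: 1/23348 ≈ 4.2830e-5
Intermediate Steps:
1/(37*(-143 + 49) + 26826) = 1/(37*(-94) + 26826) = 1/(-3478 + 26826) = 1/23348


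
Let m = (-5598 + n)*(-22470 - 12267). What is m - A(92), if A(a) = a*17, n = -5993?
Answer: 402635003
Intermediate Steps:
A(a) = 17*a
m = 402636567 (m = (-5598 - 5993)*(-22470 - 12267) = -11591*(-34737) = 402636567)
m - A(92) = 402636567 - 17*92 = 402636567 - 1*1564 = 402636567 - 1564 = 402635003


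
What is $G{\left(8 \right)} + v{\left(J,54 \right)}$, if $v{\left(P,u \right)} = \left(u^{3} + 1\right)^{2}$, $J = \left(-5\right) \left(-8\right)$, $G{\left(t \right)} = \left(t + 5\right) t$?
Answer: $24795226329$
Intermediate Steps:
$G{\left(t \right)} = t \left(5 + t\right)$ ($G{\left(t \right)} = \left(5 + t\right) t = t \left(5 + t\right)$)
$J = 40$
$v{\left(P,u \right)} = \left(1 + u^{3}\right)^{2}$
$G{\left(8 \right)} + v{\left(J,54 \right)} = 8 \left(5 + 8\right) + \left(1 + 54^{3}\right)^{2} = 8 \cdot 13 + \left(1 + 157464\right)^{2} = 104 + 157465^{2} = 104 + 24795226225 = 24795226329$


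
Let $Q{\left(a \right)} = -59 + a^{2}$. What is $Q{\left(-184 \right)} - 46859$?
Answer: $-13062$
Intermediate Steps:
$Q{\left(-184 \right)} - 46859 = \left(-59 + \left(-184\right)^{2}\right) - 46859 = \left(-59 + 33856\right) - 46859 = 33797 - 46859 = -13062$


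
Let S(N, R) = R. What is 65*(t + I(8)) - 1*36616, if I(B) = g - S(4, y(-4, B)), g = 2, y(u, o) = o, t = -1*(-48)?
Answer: -33886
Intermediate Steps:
t = 48
I(B) = 2 - B
65*(t + I(8)) - 1*36616 = 65*(48 + (2 - 1*8)) - 1*36616 = 65*(48 + (2 - 8)) - 36616 = 65*(48 - 6) - 36616 = 65*42 - 36616 = 2730 - 36616 = -33886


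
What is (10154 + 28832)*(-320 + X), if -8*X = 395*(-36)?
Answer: 56822095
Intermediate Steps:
X = 3555/2 (X = -395*(-36)/8 = -1/8*(-14220) = 3555/2 ≈ 1777.5)
(10154 + 28832)*(-320 + X) = (10154 + 28832)*(-320 + 3555/2) = 38986*(2915/2) = 56822095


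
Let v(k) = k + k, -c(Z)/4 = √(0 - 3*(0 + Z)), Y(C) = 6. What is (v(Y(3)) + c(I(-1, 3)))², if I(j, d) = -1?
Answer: 192 - 96*√3 ≈ 25.723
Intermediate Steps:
c(Z) = -4*√3*√(-Z) (c(Z) = -4*√(0 - 3*(0 + Z)) = -4*√(0 - 3*Z) = -4*√3*√(-Z))
v(k) = 2*k
(v(Y(3)) + c(I(-1, 3)))² = (2*6 - 4*√3*√(-1*(-1)))² = (12 - 4*√3*√1)² = (12 - 4*√3*1)² = (12 - 4*√3)²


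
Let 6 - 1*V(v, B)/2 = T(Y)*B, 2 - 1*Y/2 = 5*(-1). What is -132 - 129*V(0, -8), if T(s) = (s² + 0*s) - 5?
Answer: -395904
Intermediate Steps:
Y = 14 (Y = 4 - 10*(-1) = 4 - 2*(-5) = 4 + 10 = 14)
T(s) = -5 + s² (T(s) = (s² + 0) - 5 = s² - 5 = -5 + s²)
V(v, B) = 12 - 382*B (V(v, B) = 12 - 2*(-5 + 14²)*B = 12 - 2*(-5 + 196)*B = 12 - 382*B)
-132 - 129*V(0, -8) = -132 - 129*(12 - 382*(-8)) = -132 - 129*(12 + 3056) = -132 - 129*3068 = -132 - 395772 = -395904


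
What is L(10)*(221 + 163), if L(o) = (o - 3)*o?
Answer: 26880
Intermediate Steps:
L(o) = o*(-3 + o) (L(o) = (-3 + o)*o = o*(-3 + o))
L(10)*(221 + 163) = (10*(-3 + 10))*(221 + 163) = (10*7)*384 = 70*384 = 26880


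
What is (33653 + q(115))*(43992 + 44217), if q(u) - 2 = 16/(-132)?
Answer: 2968663203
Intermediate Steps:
q(u) = 62/33 (q(u) = 2 + 16/(-132) = 2 + 16*(-1/132) = 2 - 4/33 = 62/33)
(33653 + q(115))*(43992 + 44217) = (33653 + 62/33)*(43992 + 44217) = (1110611/33)*88209 = 2968663203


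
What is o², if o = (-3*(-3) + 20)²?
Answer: 707281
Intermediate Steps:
o = 841 (o = (9 + 20)² = 29² = 841)
o² = 841² = 707281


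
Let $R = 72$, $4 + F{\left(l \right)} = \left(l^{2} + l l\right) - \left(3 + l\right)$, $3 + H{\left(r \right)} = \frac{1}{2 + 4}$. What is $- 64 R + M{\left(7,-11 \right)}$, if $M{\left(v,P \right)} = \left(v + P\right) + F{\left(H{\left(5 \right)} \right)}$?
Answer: $- \frac{41401}{9} \approx -4600.1$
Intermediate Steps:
$H{\left(r \right)} = - \frac{17}{6}$ ($H{\left(r \right)} = -3 + \frac{1}{2 + 4} = -3 + \frac{1}{6} = - \frac{17}{6}$)
$F{\left(l \right)} = -7 - l + 2 l^{2}$ ($F{\left(l \right)} = -4 - \left(3 + l - l^{2} - l l\right) = -4 - \left(3 + l - 2 l^{2}\right) = -7 - l + 2 l^{2}$)
$M{\left(v,P \right)} = \frac{107}{9} + P + v$ ($M{\left(v,P \right)} = \left(v + P\right) - \left(\frac{25}{6} - \frac{289}{18}\right) = \left(P + v\right) + \left(-7 + \frac{17}{6} + 2 \cdot \frac{289}{36}\right) = \left(P + v\right) + \left(-7 + \frac{17}{6} + \frac{289}{18}\right) = \left(P + v\right) + \frac{107}{9} = \frac{107}{9} + P + v$)
$- 64 R + M{\left(7,-11 \right)} = \left(-64\right) 72 + \left(\frac{107}{9} - 11 + 7\right) = -4608 + \frac{71}{9} = - \frac{41401}{9}$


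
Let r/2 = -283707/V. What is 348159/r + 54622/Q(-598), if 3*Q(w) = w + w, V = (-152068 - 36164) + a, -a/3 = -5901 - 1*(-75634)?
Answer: 2297174428530/9425377 ≈ 2.4372e+5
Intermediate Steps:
a = -209199 (a = -3*(-5901 - 1*(-75634)) = -3*(-5901 + 75634) = -3*69733 = -209199)
V = -397431 (V = (-152068 - 36164) - 209199 = -188232 - 209199 = -397431)
Q(w) = 2*w/3 (Q(w) = (w + w)/3 = (2*w)/3 = 2*w/3)
r = 63046/44159 (r = 2*(-283707/(-397431)) = 2*(-283707*(-1/397431)) = 2*(31523/44159) = 63046/44159 ≈ 1.4277)
348159/r + 54622/Q(-598) = 348159/(63046/44159) + 54622/(((⅔)*(-598))) = 348159*(44159/63046) + 54622/(-1196/3) = 15374353281/63046 + 54622*(-3/1196) = 15374353281/63046 - 81933/598 = 2297174428530/9425377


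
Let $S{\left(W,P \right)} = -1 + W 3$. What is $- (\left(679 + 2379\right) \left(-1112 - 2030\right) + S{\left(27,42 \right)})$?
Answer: $9608156$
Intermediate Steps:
$S{\left(W,P \right)} = -1 + 3 W$
$- (\left(679 + 2379\right) \left(-1112 - 2030\right) + S{\left(27,42 \right)}) = - (\left(679 + 2379\right) \left(-1112 - 2030\right) + \left(-1 + 3 \cdot 27\right)) = - (3058 \left(-3142\right) + \left(-1 + 81\right)) = - (-9608236 + 80) = \left(-1\right) \left(-9608156\right) = 9608156$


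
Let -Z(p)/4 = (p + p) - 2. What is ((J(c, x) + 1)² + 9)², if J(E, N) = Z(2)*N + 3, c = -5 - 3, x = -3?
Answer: 628849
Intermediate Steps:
Z(p) = 8 - 8*p (Z(p) = -4*((p + p) - 2) = -4*(2*p - 2) = -4*(-2 + 2*p) = 8 - 8*p)
c = -8
J(E, N) = 3 - 8*N (J(E, N) = (8 - 8*2)*N + 3 = (8 - 16)*N + 3 = -8*N + 3 = 3 - 8*N)
((J(c, x) + 1)² + 9)² = (((3 - 8*(-3)) + 1)² + 9)² = (((3 + 24) + 1)² + 9)² = ((27 + 1)² + 9)² = (28² + 9)² = (784 + 9)² = 793² = 628849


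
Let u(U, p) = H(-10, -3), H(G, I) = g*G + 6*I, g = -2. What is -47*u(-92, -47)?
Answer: -94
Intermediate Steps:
H(G, I) = -2*G + 6*I
u(U, p) = 2 (u(U, p) = -2*(-10) + 6*(-3) = 20 - 18 = 2)
-47*u(-92, -47) = -47*2 = -94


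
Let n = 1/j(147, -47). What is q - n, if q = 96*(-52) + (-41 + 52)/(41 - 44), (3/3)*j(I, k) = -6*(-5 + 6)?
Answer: -9991/2 ≈ -4995.5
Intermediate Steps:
j(I, k) = -6 (j(I, k) = -6*(-5 + 6) = -6*1 = -6)
n = -1/6 (n = 1/(-6) = -1/6 ≈ -0.16667)
q = -14987/3 (q = -4992 + 11/(-3) = -4992 + 11*(-1/3) = -4992 - 11/3 = -14987/3 ≈ -4995.7)
q - n = -14987/3 - 1*(-1/6) = -14987/3 + 1/6 = -9991/2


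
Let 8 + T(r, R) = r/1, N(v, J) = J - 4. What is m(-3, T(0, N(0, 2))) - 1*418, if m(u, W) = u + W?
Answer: -429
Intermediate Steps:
N(v, J) = -4 + J
T(r, R) = -8 + r (T(r, R) = -8 + r/1 = -8 + r*1 = -8 + r)
m(u, W) = W + u
m(-3, T(0, N(0, 2))) - 1*418 = ((-8 + 0) - 3) - 1*418 = (-8 - 3) - 418 = -11 - 418 = -429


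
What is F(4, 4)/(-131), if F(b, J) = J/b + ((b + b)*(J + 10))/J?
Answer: -29/131 ≈ -0.22137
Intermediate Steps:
F(b, J) = J/b + 2*b*(10 + J)/J (F(b, J) = J/b + ((2*b)*(10 + J))/J = J/b + (2*b*(10 + J))/J = J/b + 2*b*(10 + J)/J)
F(4, 4)/(-131) = (2*4 + 4/4 + 20*4/4)/(-131) = -(8 + 4*(¼) + 20*4*(¼))/131 = -(8 + 1 + 20)/131 = -1/131*29 = -29/131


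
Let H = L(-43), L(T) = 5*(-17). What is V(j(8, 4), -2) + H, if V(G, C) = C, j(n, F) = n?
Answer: -87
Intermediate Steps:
L(T) = -85
H = -85
V(j(8, 4), -2) + H = -2 - 85 = -87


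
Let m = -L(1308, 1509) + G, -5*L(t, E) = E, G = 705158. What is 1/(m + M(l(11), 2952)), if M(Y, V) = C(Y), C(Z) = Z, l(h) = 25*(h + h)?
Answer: 5/3530049 ≈ 1.4164e-6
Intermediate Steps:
l(h) = 50*h (l(h) = 25*(2*h) = 50*h)
L(t, E) = -E/5
M(Y, V) = Y
m = 3527299/5 (m = -(-1)*1509/5 + 705158 = -1*(-1509/5) + 705158 = 1509/5 + 705158 = 3527299/5 ≈ 7.0546e+5)
1/(m + M(l(11), 2952)) = 1/(3527299/5 + 50*11) = 1/(3527299/5 + 550) = 1/(3530049/5) = 5/3530049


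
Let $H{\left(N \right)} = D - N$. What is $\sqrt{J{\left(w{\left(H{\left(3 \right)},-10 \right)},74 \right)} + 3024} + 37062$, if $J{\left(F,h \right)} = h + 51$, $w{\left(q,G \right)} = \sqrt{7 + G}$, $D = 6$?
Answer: $37062 + \sqrt{3149} \approx 37118.0$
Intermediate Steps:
$H{\left(N \right)} = 6 - N$
$J{\left(F,h \right)} = 51 + h$
$\sqrt{J{\left(w{\left(H{\left(3 \right)},-10 \right)},74 \right)} + 3024} + 37062 = \sqrt{\left(51 + 74\right) + 3024} + 37062 = \sqrt{125 + 3024} + 37062 = \sqrt{3149} + 37062 = 37062 + \sqrt{3149}$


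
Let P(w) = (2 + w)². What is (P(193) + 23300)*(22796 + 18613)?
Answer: 2539406925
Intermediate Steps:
(P(193) + 23300)*(22796 + 18613) = ((2 + 193)² + 23300)*(22796 + 18613) = (195² + 23300)*41409 = (38025 + 23300)*41409 = 61325*41409 = 2539406925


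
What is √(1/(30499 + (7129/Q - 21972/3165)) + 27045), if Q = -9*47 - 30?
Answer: 5*√229495072673612774745582/14565090718 ≈ 164.45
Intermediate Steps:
Q = -453 (Q = -423 - 30 = -453)
√(1/(30499 + (7129/Q - 21972/3165)) + 27045) = √(1/(30499 + (7129/(-453) - 21972/3165)) + 27045) = √(1/(30499 + (7129*(-1/453) - 21972*1/3165)) + 27045) = √(1/(30499 + (-7129/453 - 7324/1055)) + 27045) = √(1/(30499 - 10838867/477915) + 27045) = √(1/(14565090718/477915) + 27045) = √(477915/14565090718 + 27045) = √(393912878946225/14565090718) = 5*√229495072673612774745582/14565090718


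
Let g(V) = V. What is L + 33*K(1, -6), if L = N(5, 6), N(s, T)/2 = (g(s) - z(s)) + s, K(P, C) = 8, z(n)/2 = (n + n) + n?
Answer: 224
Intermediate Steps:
z(n) = 6*n (z(n) = 2*((n + n) + n) = 2*(2*n + n) = 2*(3*n) = 6*n)
N(s, T) = -8*s (N(s, T) = 2*((s - 6*s) + s) = 2*(-5*s + s) = 2*(-4*s) = -8*s)
L = -40 (L = -8*5 = -40)
L + 33*K(1, -6) = -40 + 33*8 = -40 + 264 = 224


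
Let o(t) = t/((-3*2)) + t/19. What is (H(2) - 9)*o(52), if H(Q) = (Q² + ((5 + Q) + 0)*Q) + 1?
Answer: -3380/57 ≈ -59.298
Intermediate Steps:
o(t) = -13*t/114 (o(t) = t/(-6) + t*(1/19) = t*(-⅙) + t/19 = -t/6 + t/19 = -13*t/114)
H(Q) = 1 + Q² + Q*(5 + Q) (H(Q) = (Q² + (5 + Q)*Q) + 1 = (Q² + Q*(5 + Q)) + 1 = 1 + Q² + Q*(5 + Q))
(H(2) - 9)*o(52) = ((1 + 2*2² + 5*2) - 9)*(-13/114*52) = ((1 + 2*4 + 10) - 9)*(-338/57) = ((1 + 8 + 10) - 9)*(-338/57) = (19 - 9)*(-338/57) = 10*(-338/57) = -3380/57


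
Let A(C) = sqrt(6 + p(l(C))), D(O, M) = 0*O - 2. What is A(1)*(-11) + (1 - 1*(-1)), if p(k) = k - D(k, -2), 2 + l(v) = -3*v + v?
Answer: -20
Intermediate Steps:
l(v) = -2 - 2*v (l(v) = -2 + (-3*v + v) = -2 - 2*v)
D(O, M) = -2 (D(O, M) = 0 - 2 = -2)
p(k) = 2 + k (p(k) = k - 1*(-2) = k + 2 = 2 + k)
A(C) = sqrt(6 - 2*C) (A(C) = sqrt(6 + (2 + (-2 - 2*C))) = sqrt(6 - 2*C))
A(1)*(-11) + (1 - 1*(-1)) = sqrt(6 - 2*1)*(-11) + (1 - 1*(-1)) = sqrt(6 - 2)*(-11) + (1 + 1) = sqrt(4)*(-11) + 2 = 2*(-11) + 2 = -22 + 2 = -20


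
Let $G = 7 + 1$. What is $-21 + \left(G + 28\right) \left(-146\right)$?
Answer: $-5277$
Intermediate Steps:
$G = 8$
$-21 + \left(G + 28\right) \left(-146\right) = -21 + \left(8 + 28\right) \left(-146\right) = -21 + 36 \left(-146\right) = -21 - 5256 = -5277$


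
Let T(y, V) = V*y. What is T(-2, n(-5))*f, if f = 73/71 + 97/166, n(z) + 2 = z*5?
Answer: 513135/5893 ≈ 87.075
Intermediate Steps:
n(z) = -2 + 5*z (n(z) = -2 + z*5 = -2 + 5*z)
f = 19005/11786 (f = 73*(1/71) + 97*(1/166) = 73/71 + 97/166 = 19005/11786 ≈ 1.6125)
T(-2, n(-5))*f = ((-2 + 5*(-5))*(-2))*(19005/11786) = ((-2 - 25)*(-2))*(19005/11786) = -27*(-2)*(19005/11786) = 54*(19005/11786) = 513135/5893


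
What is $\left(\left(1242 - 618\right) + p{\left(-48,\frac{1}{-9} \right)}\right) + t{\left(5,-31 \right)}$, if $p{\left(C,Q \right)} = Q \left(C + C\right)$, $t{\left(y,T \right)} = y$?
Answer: $\frac{1919}{3} \approx 639.67$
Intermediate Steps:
$p{\left(C,Q \right)} = 2 C Q$ ($p{\left(C,Q \right)} = Q 2 C = 2 C Q$)
$\left(\left(1242 - 618\right) + p{\left(-48,\frac{1}{-9} \right)}\right) + t{\left(5,-31 \right)} = \left(\left(1242 - 618\right) + 2 \left(-48\right) \frac{1}{-9}\right) + 5 = \left(624 + 2 \left(-48\right) \left(- \frac{1}{9}\right)\right) + 5 = \left(624 + \frac{32}{3}\right) + 5 = \frac{1904}{3} + 5 = \frac{1919}{3}$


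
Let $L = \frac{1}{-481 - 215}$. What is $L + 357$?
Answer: $\frac{248471}{696} \approx 357.0$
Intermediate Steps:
$L = - \frac{1}{696}$ ($L = \frac{1}{-696} = - \frac{1}{696} \approx -0.0014368$)
$L + 357 = - \frac{1}{696} + 357 = \frac{248471}{696}$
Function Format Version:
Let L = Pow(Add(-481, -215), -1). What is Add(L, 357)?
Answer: Rational(248471, 696) ≈ 357.00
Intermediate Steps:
L = Rational(-1, 696) (L = Pow(-696, -1) = Rational(-1, 696) ≈ -0.0014368)
Add(L, 357) = Add(Rational(-1, 696), 357) = Rational(248471, 696)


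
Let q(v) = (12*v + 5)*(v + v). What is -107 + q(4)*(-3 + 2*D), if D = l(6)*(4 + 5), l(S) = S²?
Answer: 273373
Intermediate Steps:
q(v) = 2*v*(5 + 12*v) (q(v) = (5 + 12*v)*(2*v) = 2*v*(5 + 12*v))
D = 324 (D = 6²*(4 + 5) = 36*9 = 324)
-107 + q(4)*(-3 + 2*D) = -107 + (2*4*(5 + 12*4))*(-3 + 2*324) = -107 + (2*4*(5 + 48))*(-3 + 648) = -107 + (2*4*53)*645 = -107 + 424*645 = -107 + 273480 = 273373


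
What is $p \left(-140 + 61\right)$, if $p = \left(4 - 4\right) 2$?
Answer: $0$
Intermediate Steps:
$p = 0$ ($p = 0 \cdot 2 = 0$)
$p \left(-140 + 61\right) = 0 \left(-140 + 61\right) = 0 \left(-79\right) = 0$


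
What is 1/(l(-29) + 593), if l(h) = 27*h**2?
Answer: 1/23300 ≈ 4.2918e-5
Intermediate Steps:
1/(l(-29) + 593) = 1/(27*(-29)**2 + 593) = 1/(27*841 + 593) = 1/(22707 + 593) = 1/23300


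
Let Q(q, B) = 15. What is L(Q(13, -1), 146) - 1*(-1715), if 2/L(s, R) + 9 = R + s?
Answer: 130341/76 ≈ 1715.0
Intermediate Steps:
L(s, R) = 2/(-9 + R + s) (L(s, R) = 2/(-9 + (R + s)) = 2/(-9 + R + s))
L(Q(13, -1), 146) - 1*(-1715) = 2/(-9 + 146 + 15) - 1*(-1715) = 2/152 + 1715 = 2*(1/152) + 1715 = 1/76 + 1715 = 130341/76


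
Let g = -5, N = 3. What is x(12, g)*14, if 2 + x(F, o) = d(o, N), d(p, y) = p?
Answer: -98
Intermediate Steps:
x(F, o) = -2 + o
x(12, g)*14 = (-2 - 5)*14 = -7*14 = -98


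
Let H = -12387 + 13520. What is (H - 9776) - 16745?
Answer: -25388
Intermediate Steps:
H = 1133
(H - 9776) - 16745 = (1133 - 9776) - 16745 = -8643 - 16745 = -25388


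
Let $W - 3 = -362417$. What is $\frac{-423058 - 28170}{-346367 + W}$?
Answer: $\frac{451228}{708781} \approx 0.63663$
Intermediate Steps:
$W = -362414$ ($W = 3 - 362417 = -362414$)
$\frac{-423058 - 28170}{-346367 + W} = \frac{-423058 - 28170}{-346367 - 362414} = - \frac{451228}{-708781} = \left(-451228\right) \left(- \frac{1}{708781}\right) = \frac{451228}{708781}$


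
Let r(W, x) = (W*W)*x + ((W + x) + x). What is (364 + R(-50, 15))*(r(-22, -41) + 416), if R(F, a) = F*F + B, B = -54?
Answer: -54884920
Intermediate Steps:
R(F, a) = -54 + F² (R(F, a) = F*F - 54 = F² - 54 = -54 + F²)
r(W, x) = W + 2*x + x*W² (r(W, x) = W²*x + (W + 2*x) = x*W² + (W + 2*x) = W + 2*x + x*W²)
(364 + R(-50, 15))*(r(-22, -41) + 416) = (364 + (-54 + (-50)²))*((-22 + 2*(-41) - 41*(-22)²) + 416) = (364 + (-54 + 2500))*((-22 - 82 - 41*484) + 416) = (364 + 2446)*((-22 - 82 - 19844) + 416) = 2810*(-19948 + 416) = 2810*(-19532) = -54884920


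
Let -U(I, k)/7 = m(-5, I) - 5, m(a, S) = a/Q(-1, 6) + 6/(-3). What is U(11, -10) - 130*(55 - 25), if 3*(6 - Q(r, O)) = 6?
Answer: -15369/4 ≈ -3842.3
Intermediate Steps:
Q(r, O) = 4 (Q(r, O) = 6 - ⅓*6 = 6 - 2 = 4)
m(a, S) = -2 + a/4 (m(a, S) = a/4 + 6/(-3) = a*(¼) + 6*(-⅓) = a/4 - 2 = -2 + a/4)
U(I, k) = 231/4 (U(I, k) = -7*((-2 + (¼)*(-5)) - 5) = -7*((-2 - 5/4) - 5) = -7*(-13/4 - 5) = -7*(-33/4) = 231/4)
U(11, -10) - 130*(55 - 25) = 231/4 - 130*(55 - 25) = 231/4 - 130*30 = 231/4 - 3900 = -15369/4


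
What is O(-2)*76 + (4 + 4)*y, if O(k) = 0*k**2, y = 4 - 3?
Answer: 8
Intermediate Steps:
y = 1
O(k) = 0
O(-2)*76 + (4 + 4)*y = 0*76 + (4 + 4)*1 = 0 + 8*1 = 0 + 8 = 8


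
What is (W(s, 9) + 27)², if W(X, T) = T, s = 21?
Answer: 1296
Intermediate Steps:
(W(s, 9) + 27)² = (9 + 27)² = 36² = 1296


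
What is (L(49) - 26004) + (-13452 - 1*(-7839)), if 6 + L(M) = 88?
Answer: -31535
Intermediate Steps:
L(M) = 82 (L(M) = -6 + 88 = 82)
(L(49) - 26004) + (-13452 - 1*(-7839)) = (82 - 26004) + (-13452 - 1*(-7839)) = -25922 + (-13452 + 7839) = -25922 - 5613 = -31535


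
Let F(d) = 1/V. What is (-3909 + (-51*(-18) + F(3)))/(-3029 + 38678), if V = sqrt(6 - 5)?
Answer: -2990/35649 ≈ -0.083873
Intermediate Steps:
V = 1 (V = sqrt(1) = 1)
F(d) = 1 (F(d) = 1/1 = 1)
(-3909 + (-51*(-18) + F(3)))/(-3029 + 38678) = (-3909 + (-51*(-18) + 1))/(-3029 + 38678) = (-3909 + (918 + 1))/35649 = (-3909 + 919)*(1/35649) = -2990*1/35649 = -2990/35649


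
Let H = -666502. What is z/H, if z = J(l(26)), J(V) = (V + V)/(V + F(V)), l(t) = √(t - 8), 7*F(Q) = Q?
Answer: -7/2666008 ≈ -2.6256e-6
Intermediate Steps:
F(Q) = Q/7
l(t) = √(-8 + t)
J(V) = 7/4 (J(V) = (V + V)/(V + V/7) = (2*V)/((8*V/7)) = (2*V)*(7/(8*V)) = 7/4)
z = 7/4 ≈ 1.7500
z/H = (7/4)/(-666502) = (7/4)*(-1/666502) = -7/2666008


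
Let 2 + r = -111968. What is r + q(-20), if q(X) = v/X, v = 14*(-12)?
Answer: -559808/5 ≈ -1.1196e+5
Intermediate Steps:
r = -111970 (r = -2 - 111968 = -111970)
v = -168
q(X) = -168/X
r + q(-20) = -111970 - 168/(-20) = -111970 - 168*(-1/20) = -111970 + 42/5 = -559808/5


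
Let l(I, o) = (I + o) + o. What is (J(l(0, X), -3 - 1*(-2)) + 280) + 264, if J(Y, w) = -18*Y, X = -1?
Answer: 580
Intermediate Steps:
l(I, o) = I + 2*o
(J(l(0, X), -3 - 1*(-2)) + 280) + 264 = (-18*(0 + 2*(-1)) + 280) + 264 = (-18*(0 - 2) + 280) + 264 = (-18*(-2) + 280) + 264 = (36 + 280) + 264 = 316 + 264 = 580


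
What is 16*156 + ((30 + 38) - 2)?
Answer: 2562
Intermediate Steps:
16*156 + ((30 + 38) - 2) = 2496 + (68 - 2) = 2496 + 66 = 2562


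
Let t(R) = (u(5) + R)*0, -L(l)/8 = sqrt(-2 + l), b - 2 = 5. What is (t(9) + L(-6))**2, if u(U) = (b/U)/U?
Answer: -512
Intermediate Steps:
b = 7 (b = 2 + 5 = 7)
u(U) = 7/U**2 (u(U) = (7/U)/U = 7/U**2)
L(l) = -8*sqrt(-2 + l)
t(R) = 0 (t(R) = (7/5**2 + R)*0 = (7*(1/25) + R)*0 = (7/25 + R)*0 = 0)
(t(9) + L(-6))**2 = (0 - 8*sqrt(-2 - 6))**2 = (0 - 16*I*sqrt(2))**2 = (-16*I*sqrt(2))**2 = -512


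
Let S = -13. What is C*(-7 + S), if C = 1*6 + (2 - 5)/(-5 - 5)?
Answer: -126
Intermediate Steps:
C = 63/10 (C = 6 - 3/(-10) = 6 - 3*(-⅒) = 6 + 3/10 = 63/10 ≈ 6.3000)
C*(-7 + S) = 63*(-7 - 13)/10 = (63/10)*(-20) = -126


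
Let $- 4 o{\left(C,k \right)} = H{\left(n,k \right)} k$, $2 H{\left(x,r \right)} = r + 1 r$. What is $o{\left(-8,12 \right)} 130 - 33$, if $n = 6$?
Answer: $-4713$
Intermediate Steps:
$H{\left(x,r \right)} = r$ ($H{\left(x,r \right)} = \frac{r + 1 r}{2} = \frac{r + r}{2} = \frac{2 r}{2} = r$)
$o{\left(C,k \right)} = - \frac{k^{2}}{4}$ ($o{\left(C,k \right)} = - \frac{k k}{4} = - \frac{k^{2}}{4}$)
$o{\left(-8,12 \right)} 130 - 33 = - \frac{12^{2}}{4} \cdot 130 - 33 = \left(- \frac{1}{4}\right) 144 \cdot 130 - 33 = \left(-36\right) 130 - 33 = -4680 - 33 = -4713$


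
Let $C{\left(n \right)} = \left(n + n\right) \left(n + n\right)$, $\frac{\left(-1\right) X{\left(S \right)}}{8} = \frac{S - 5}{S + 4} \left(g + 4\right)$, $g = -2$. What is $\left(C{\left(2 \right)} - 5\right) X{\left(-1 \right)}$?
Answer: $352$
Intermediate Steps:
$X{\left(S \right)} = - \frac{16 \left(-5 + S\right)}{4 + S}$ ($X{\left(S \right)} = - 8 \frac{S - 5}{S + 4} \left(-2 + 4\right) = - 8 \frac{-5 + S}{4 + S} 2 = - 8 \frac{2 \left(-5 + S\right)}{4 + S} = - \frac{16 \left(-5 + S\right)}{4 + S}$)
$C{\left(n \right)} = 4 n^{2}$ ($C{\left(n \right)} = 2 n 2 n = 4 n^{2}$)
$\left(C{\left(2 \right)} - 5\right) X{\left(-1 \right)} = \left(4 \cdot 2^{2} - 5\right) \frac{16 \left(5 - -1\right)}{4 - 1} = \left(4 \cdot 4 - 5\right) \frac{16 \left(5 + 1\right)}{3} = \left(16 - 5\right) 16 \cdot \frac{1}{3} \cdot 6 = 11 \cdot 32 = 352$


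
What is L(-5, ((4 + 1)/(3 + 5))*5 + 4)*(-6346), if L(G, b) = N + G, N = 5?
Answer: 0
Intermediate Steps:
L(G, b) = 5 + G
L(-5, ((4 + 1)/(3 + 5))*5 + 4)*(-6346) = (5 - 5)*(-6346) = 0*(-6346) = 0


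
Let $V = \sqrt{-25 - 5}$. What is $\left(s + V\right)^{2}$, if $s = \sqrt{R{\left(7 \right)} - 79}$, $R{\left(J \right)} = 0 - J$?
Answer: $-116 - 4 \sqrt{645} \approx -217.59$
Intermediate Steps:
$R{\left(J \right)} = - J$
$s = i \sqrt{86}$ ($s = \sqrt{\left(-1\right) 7 - 79} = \sqrt{-7 - 79} = \sqrt{-86} = i \sqrt{86} \approx 9.2736 i$)
$V = i \sqrt{30}$ ($V = \sqrt{-30} = i \sqrt{30} \approx 5.4772 i$)
$\left(s + V\right)^{2} = \left(i \sqrt{86} + i \sqrt{30}\right)^{2} = \left(i \sqrt{30} + i \sqrt{86}\right)^{2}$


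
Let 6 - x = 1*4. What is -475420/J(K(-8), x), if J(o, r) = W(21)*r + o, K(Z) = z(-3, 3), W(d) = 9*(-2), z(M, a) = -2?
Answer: 237710/19 ≈ 12511.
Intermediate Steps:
x = 2 (x = 6 - 4 = 2)
W(d) = -18
K(Z) = -2
J(o, r) = o - 18*r (J(o, r) = -18*r + o = o - 18*r)
-475420/J(K(-8), x) = -475420/(-2 - 18*2) = -475420/(-2 - 36) = -475420/(-38) = -475420*(-1/38) = 237710/19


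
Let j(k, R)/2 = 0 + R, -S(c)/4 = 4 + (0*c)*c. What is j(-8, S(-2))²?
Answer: 1024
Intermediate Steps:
S(c) = -16 (S(c) = -4*(4 + (0*c)*c) = -4*(4 + 0*c) = -4*(4 + 0) = -4*4 = -16)
j(k, R) = 2*R (j(k, R) = 2*(0 + R) = 2*R)
j(-8, S(-2))² = (2*(-16))² = (-32)² = 1024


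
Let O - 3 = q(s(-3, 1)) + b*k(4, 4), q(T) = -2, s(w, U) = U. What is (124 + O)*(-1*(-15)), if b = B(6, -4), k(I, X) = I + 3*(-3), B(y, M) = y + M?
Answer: 1725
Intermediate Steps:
B(y, M) = M + y
k(I, X) = -9 + I (k(I, X) = I - 9 = -9 + I)
b = 2 (b = -4 + 6 = 2)
O = -9 (O = 3 + (-2 + 2*(-9 + 4)) = 3 + (-2 + 2*(-5)) = 3 + (-2 - 10) = 3 - 12 = -9)
(124 + O)*(-1*(-15)) = (124 - 9)*(-1*(-15)) = 115*15 = 1725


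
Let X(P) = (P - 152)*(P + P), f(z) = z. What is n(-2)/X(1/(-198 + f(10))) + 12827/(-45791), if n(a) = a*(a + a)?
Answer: 6107191237/1308569407 ≈ 4.6671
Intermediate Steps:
n(a) = 2*a² (n(a) = a*(2*a) = 2*a²)
X(P) = 2*P*(-152 + P) (X(P) = (-152 + P)*(2*P) = 2*P*(-152 + P))
n(-2)/X(1/(-198 + f(10))) + 12827/(-45791) = (2*(-2)²)/((2*(-152 + 1/(-198 + 10))/(-198 + 10))) + 12827/(-45791) = (2*4)/((2*(-152 + 1/(-188))/(-188))) + 12827*(-1/45791) = 8/((2*(-1/188)*(-152 - 1/188))) - 12827/45791 = 8/((2*(-1/188)*(-28577/188))) - 12827/45791 = 8/(28577/17672) - 12827/45791 = 8*(17672/28577) - 12827/45791 = 141376/28577 - 12827/45791 = 6107191237/1308569407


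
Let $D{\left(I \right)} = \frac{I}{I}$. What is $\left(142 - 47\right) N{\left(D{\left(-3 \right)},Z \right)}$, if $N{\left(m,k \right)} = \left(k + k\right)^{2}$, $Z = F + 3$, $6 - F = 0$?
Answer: $30780$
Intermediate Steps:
$F = 6$ ($F = 6 - 0 = 6 + 0 = 6$)
$Z = 9$ ($Z = 6 + 3 = 9$)
$D{\left(I \right)} = 1$
$N{\left(m,k \right)} = 4 k^{2}$ ($N{\left(m,k \right)} = \left(2 k\right)^{2} = 4 k^{2}$)
$\left(142 - 47\right) N{\left(D{\left(-3 \right)},Z \right)} = \left(142 - 47\right) 4 \cdot 9^{2} = 95 \cdot 4 \cdot 81 = 95 \cdot 324 = 30780$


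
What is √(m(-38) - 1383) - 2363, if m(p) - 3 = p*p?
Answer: -2355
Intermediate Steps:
m(p) = 3 + p² (m(p) = 3 + p*p = 3 + p²)
√(m(-38) - 1383) - 2363 = √((3 + (-38)²) - 1383) - 2363 = √((3 + 1444) - 1383) - 2363 = √(1447 - 1383) - 2363 = √64 - 2363 = 8 - 2363 = -2355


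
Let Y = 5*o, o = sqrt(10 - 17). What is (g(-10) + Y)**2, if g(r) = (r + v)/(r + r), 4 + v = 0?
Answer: -17451/100 + 7*I*sqrt(7) ≈ -174.51 + 18.52*I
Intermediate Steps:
v = -4 (v = -4 + 0 = -4)
o = I*sqrt(7) (o = sqrt(-7) = I*sqrt(7) ≈ 2.6458*I)
g(r) = (-4 + r)/(2*r) (g(r) = (r - 4)/(r + r) = (-4 + r)/((2*r)) = (-4 + r)*(1/(2*r)) = (-4 + r)/(2*r))
Y = 5*I*sqrt(7) (Y = 5*(I*sqrt(7)) = 5*I*sqrt(7) ≈ 13.229*I)
(g(-10) + Y)**2 = ((1/2)*(-4 - 10)/(-10) + 5*I*sqrt(7))**2 = ((1/2)*(-1/10)*(-14) + 5*I*sqrt(7))**2 = (7/10 + 5*I*sqrt(7))**2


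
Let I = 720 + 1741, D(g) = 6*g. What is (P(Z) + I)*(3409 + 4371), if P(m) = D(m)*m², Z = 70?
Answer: 16030386580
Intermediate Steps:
I = 2461
P(m) = 6*m³ (P(m) = (6*m)*m² = 6*m³)
(P(Z) + I)*(3409 + 4371) = (6*70³ + 2461)*(3409 + 4371) = (6*343000 + 2461)*7780 = (2058000 + 2461)*7780 = 2060461*7780 = 16030386580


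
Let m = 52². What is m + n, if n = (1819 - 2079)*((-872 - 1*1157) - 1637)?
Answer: 955864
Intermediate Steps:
n = 953160 (n = -260*((-872 - 1157) - 1637) = -260*(-2029 - 1637) = -260*(-3666) = 953160)
m = 2704
m + n = 2704 + 953160 = 955864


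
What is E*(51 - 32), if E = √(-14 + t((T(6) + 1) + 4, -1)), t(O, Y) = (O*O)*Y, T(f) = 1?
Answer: 95*I*√2 ≈ 134.35*I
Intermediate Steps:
t(O, Y) = Y*O² (t(O, Y) = O²*Y = Y*O²)
E = 5*I*√2 (E = √(-14 - ((1 + 1) + 4)²) = √(-14 - (2 + 4)²) = √(-14 - 1*6²) = √(-14 - 1*36) = √(-14 - 36) = √(-50) = 5*I*√2 ≈ 7.0711*I)
E*(51 - 32) = (5*I*√2)*(51 - 32) = (5*I*√2)*19 = 95*I*√2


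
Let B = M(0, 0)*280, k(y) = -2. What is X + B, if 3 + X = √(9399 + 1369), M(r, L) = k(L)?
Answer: -563 + 4*√673 ≈ -459.23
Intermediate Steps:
M(r, L) = -2
B = -560 (B = -2*280 = -560)
X = -3 + 4*√673 (X = -3 + √(9399 + 1369) = -3 + √10768 = -3 + 4*√673 ≈ 100.77)
X + B = (-3 + 4*√673) - 560 = -563 + 4*√673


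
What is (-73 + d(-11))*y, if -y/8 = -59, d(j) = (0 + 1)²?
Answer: -33984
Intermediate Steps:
d(j) = 1 (d(j) = 1² = 1)
y = 472 (y = -8*(-59) = 472)
(-73 + d(-11))*y = (-73 + 1)*472 = -72*472 = -33984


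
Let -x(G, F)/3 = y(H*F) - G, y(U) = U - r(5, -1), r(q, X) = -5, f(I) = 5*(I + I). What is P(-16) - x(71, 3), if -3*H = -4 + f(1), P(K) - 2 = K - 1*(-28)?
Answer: -202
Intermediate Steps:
P(K) = 30 + K (P(K) = 2 + (K - 1*(-28)) = 2 + (K + 28) = 2 + (28 + K) = 30 + K)
f(I) = 10*I (f(I) = 5*(2*I) = 10*I)
H = -2 (H = -(-4 + 10*1)/3 = -(-4 + 10)/3 = -⅓*6 = -2)
y(U) = 5 + U (y(U) = U - 1*(-5) = U + 5 = 5 + U)
x(G, F) = -15 + 3*G + 6*F (x(G, F) = -3*((5 - 2*F) - G) = -3*(5 - G - 2*F) = -15 + 3*G + 6*F)
P(-16) - x(71, 3) = (30 - 16) - (-15 + 3*71 + 6*3) = 14 - (-15 + 213 + 18) = 14 - 1*216 = 14 - 216 = -202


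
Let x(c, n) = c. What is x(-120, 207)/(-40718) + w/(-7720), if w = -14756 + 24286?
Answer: -19355807/15717148 ≈ -1.2315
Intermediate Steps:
w = 9530
x(-120, 207)/(-40718) + w/(-7720) = -120/(-40718) + 9530/(-7720) = -120*(-1/40718) + 9530*(-1/7720) = 60/20359 - 953/772 = -19355807/15717148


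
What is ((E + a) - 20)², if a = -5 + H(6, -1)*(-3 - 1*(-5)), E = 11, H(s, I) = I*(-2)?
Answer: 100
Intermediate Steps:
H(s, I) = -2*I
a = -1 (a = -5 + (-2*(-1))*(-3 - 1*(-5)) = -5 + 2*(-3 + 5) = -5 + 2*2 = -5 + 4 = -1)
((E + a) - 20)² = ((11 - 1) - 20)² = (10 - 20)² = (-10)² = 100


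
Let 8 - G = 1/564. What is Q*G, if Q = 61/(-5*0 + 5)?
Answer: 275171/2820 ≈ 97.578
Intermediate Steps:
G = 4511/564 (G = 8 - 1/564 = 4511/564 ≈ 7.9982)
Q = 61/5 (Q = 61/(0 + 5) = 61/5 ≈ 12.200)
Q*G = (61/5)*(4511/564) = 275171/2820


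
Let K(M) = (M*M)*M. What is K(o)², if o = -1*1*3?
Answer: 729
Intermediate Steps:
o = -3 (o = -1*3 = -3)
K(M) = M³ (K(M) = M²*M = M³)
K(o)² = ((-3)³)² = (-27)² = 729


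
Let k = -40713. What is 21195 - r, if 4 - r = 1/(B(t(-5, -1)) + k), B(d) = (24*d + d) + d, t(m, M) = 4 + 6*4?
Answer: 847322134/39985 ≈ 21191.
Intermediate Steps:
t(m, M) = 28 (t(m, M) = 4 + 24 = 28)
B(d) = 26*d (B(d) = 25*d + d = 26*d)
r = 159941/39985 (r = 4 - 1/(26*28 - 40713) = 4 - 1/(728 - 40713) = 4 - 1/(-39985) = 4 - 1*(-1/39985) = 4 + 1/39985 = 159941/39985 ≈ 4.0000)
21195 - r = 21195 - 1*159941/39985 = 21195 - 159941/39985 = 847322134/39985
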